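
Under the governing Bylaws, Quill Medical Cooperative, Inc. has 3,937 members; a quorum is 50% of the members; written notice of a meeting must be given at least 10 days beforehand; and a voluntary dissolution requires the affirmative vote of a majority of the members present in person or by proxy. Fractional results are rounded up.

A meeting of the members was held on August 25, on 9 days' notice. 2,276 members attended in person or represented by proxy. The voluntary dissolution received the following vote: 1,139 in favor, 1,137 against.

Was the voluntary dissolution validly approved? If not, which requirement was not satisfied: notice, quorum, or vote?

Notice: 9 days given; 10 required. Not satisfied.
Quorum: 50% of 3,937 = 1,968.50, rounded up to 1,969; 2,276 present. Satisfied.
Vote: requires a majority of those present (2,276); a majority of 2276 is 1139, so 1,139 needed; 1,139 in favor. Satisfied.

Invalid — notice requirement not satisfied.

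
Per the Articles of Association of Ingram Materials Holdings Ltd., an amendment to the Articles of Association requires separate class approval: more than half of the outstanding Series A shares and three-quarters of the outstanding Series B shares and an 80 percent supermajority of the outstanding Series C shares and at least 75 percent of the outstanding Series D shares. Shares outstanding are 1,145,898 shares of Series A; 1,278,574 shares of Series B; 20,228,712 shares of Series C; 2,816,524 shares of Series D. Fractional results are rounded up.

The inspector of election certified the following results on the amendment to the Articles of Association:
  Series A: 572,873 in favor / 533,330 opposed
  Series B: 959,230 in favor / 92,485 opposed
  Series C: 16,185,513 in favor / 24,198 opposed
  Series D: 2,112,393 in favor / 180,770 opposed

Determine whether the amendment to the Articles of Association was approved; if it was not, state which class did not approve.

Series A: a majority of 1145898 is 572950; 572,950 required, 572,873 in favor — not approved.
Series B: 3/4 of 1278574 = 958930.50, rounded up to 958931; 958,931 required, 959,230 in favor — approved.
Series C: 4/5 of 20228712 = 16182969.60, rounded up to 16182970; 16,182,970 required, 16,185,513 in favor — approved.
Series D: 3/4 of 2816524 = 2112393; 2,112,393 required, 2,112,393 in favor — approved.

Not approved — the Series A shares did not give the required vote.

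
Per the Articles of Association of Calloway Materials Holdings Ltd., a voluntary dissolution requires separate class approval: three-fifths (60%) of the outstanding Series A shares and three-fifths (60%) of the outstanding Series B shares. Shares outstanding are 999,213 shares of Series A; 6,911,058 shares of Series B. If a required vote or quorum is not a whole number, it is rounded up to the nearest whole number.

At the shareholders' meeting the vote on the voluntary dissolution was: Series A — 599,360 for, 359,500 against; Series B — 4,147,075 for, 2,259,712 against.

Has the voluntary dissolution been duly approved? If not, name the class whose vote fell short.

Series A: 3/5 of 999213 = 599527.80, rounded up to 599528; 599,528 required, 599,360 in favor — not approved.
Series B: 3/5 of 6911058 = 4146634.80, rounded up to 4146635; 4,146,635 required, 4,147,075 in favor — approved.

Not approved — the Series A shares did not give the required vote.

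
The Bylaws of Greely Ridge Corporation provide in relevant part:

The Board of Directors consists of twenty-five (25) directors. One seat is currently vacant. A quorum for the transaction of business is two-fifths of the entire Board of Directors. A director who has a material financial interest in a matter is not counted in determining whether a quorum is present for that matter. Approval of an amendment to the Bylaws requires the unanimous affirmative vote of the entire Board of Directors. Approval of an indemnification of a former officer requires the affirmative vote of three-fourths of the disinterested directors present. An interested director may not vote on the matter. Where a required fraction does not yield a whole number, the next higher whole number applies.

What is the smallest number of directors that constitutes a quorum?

2/5 of 25 = 10.

10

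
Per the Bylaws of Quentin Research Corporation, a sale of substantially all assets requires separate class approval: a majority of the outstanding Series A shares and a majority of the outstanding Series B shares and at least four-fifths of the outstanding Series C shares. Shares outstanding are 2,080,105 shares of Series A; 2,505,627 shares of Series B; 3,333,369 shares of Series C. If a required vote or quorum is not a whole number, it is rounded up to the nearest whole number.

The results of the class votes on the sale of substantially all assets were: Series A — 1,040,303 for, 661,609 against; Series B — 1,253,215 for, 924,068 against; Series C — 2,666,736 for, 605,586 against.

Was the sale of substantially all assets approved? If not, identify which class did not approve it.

Approved — every class gave the required vote.

Series A: a majority of 2080105 is 1040053; 1,040,053 required, 1,040,303 in favor — approved.
Series B: a majority of 2505627 is 1252814; 1,252,814 required, 1,253,215 in favor — approved.
Series C: 4/5 of 3333369 = 2666695.20, rounded up to 2666696; 2,666,696 required, 2,666,736 in favor — approved.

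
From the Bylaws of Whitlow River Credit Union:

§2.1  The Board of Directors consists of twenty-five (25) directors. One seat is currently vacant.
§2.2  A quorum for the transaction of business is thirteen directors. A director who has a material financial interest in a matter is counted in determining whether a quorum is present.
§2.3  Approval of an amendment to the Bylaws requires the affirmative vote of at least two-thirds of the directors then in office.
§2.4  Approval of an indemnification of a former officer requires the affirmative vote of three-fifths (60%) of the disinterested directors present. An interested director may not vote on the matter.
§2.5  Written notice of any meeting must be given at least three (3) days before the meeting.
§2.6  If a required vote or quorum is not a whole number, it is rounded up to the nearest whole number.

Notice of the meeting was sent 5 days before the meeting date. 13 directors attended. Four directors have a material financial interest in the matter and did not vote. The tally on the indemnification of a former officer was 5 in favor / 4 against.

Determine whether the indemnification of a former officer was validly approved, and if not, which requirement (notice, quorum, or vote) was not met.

Notice: 5 days given; 3 required (5 ≥ 3). Satisfied.
Quorum: 13 present (interested directors count toward quorum); quorum is 13. Satisfied.
Vote: the indemnification of a former officer requires three-fifths of the disinterested directors present (13 − 4 = 9). 3/5 of 9 = 5.40, rounded up to 6, so 6 affirmative votes are needed; 5 voted in favor. Not satisfied.

Invalid — vote requirement not satisfied.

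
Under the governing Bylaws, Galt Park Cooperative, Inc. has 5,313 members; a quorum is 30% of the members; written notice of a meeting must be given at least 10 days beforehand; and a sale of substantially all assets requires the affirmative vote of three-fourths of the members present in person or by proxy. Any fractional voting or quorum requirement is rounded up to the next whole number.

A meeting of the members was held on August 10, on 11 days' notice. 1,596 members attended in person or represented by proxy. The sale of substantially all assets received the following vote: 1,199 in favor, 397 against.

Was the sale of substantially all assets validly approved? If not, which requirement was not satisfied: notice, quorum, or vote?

Notice: 11 days given; 10 required. Satisfied.
Quorum: 30% of 5,313 = 1,593.90, rounded up to 1,594; 1,596 present. Satisfied.
Vote: requires three-fourths of those present (1,596); 3/4 of 1596 = 1197, so 1,197 needed; 1,199 in favor. Satisfied.

Valid — all requirements satisfied.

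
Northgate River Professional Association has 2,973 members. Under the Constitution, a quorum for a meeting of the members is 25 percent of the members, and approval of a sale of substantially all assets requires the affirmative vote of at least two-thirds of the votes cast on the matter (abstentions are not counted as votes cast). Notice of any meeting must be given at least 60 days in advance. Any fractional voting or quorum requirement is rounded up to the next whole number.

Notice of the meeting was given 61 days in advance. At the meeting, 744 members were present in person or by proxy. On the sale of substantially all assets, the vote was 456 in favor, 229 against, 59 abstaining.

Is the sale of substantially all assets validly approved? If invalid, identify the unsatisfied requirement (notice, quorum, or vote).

Invalid — vote requirement not satisfied.

Notice: 61 days given; 60 required. Satisfied.
Quorum: 25% of 2,973 = 743.25, rounded up to 744; 744 present. Satisfied.
Vote: requires two-thirds of the votes cast (744 − 59 abstaining = 685); 2/3 of 685 = 456.67, rounded up to 457, so 457 needed; 456 in favor. Not satisfied.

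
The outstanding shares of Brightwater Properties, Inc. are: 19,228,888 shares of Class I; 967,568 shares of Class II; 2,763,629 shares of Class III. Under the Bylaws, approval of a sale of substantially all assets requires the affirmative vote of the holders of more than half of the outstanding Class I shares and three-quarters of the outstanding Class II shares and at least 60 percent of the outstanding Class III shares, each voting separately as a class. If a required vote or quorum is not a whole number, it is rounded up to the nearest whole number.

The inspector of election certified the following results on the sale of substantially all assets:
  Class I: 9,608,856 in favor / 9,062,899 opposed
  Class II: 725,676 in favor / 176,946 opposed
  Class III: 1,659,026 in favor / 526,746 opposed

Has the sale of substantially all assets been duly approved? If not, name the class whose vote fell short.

Class I: a majority of 19228888 is 9614445; 9,614,445 required, 9,608,856 in favor — not approved.
Class II: 3/4 of 967568 = 725676; 725,676 required, 725,676 in favor — approved.
Class III: 3/5 of 2763629 = 1658177.40, rounded up to 1658178; 1,658,178 required, 1,659,026 in favor — approved.

Not approved — the Class I shares did not give the required vote.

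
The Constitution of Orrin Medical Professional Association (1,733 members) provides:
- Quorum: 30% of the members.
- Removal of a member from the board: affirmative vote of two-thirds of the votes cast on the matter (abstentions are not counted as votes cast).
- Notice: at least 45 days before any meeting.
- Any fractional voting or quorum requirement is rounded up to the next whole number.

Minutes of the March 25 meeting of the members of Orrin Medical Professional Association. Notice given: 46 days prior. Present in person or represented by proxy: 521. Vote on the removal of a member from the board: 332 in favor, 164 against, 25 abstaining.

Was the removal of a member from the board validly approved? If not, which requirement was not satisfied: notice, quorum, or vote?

Notice: 46 days given; 45 required. Satisfied.
Quorum: 30% of 1,733 = 519.90, rounded up to 520; 521 present. Satisfied.
Vote: requires two-thirds of the votes cast (521 − 25 abstaining = 496); 2/3 of 496 = 330.67, rounded up to 331, so 331 needed; 332 in favor. Satisfied.

Valid — all requirements satisfied.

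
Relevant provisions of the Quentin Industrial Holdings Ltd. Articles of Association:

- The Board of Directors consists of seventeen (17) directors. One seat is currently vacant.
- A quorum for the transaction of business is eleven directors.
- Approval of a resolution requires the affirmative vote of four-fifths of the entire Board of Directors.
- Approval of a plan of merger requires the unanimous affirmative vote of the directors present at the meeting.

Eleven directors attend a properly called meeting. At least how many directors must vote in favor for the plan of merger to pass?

The plan of merger requires the unanimous vote of the directors present (11).
Unanimous means all 11.

11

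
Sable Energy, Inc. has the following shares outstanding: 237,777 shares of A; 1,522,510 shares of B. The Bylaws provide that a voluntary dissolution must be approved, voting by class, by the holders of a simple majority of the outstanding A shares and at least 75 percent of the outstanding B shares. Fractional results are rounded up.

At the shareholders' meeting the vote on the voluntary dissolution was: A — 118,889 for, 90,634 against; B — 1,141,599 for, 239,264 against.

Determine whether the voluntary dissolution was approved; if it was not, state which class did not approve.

A: a majority of 237777 is 118889; 118,889 required, 118,889 in favor — approved.
B: 3/4 of 1522510 = 1141882.50, rounded up to 1141883; 1,141,883 required, 1,141,599 in favor — not approved.

Not approved — the B shares did not give the required vote.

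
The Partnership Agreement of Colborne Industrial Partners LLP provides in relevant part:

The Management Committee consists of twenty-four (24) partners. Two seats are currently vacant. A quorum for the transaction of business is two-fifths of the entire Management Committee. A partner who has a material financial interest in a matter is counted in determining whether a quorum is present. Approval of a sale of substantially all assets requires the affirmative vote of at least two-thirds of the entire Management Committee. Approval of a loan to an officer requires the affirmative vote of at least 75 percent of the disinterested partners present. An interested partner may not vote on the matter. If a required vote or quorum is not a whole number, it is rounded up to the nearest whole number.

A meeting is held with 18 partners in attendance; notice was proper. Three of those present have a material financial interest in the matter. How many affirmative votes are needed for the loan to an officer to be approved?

12

The loan to an officer requires three-fourths of the disinterested partners present (18 − 3 = 15).
3/4 of 15 = 11.25, rounded up to 12.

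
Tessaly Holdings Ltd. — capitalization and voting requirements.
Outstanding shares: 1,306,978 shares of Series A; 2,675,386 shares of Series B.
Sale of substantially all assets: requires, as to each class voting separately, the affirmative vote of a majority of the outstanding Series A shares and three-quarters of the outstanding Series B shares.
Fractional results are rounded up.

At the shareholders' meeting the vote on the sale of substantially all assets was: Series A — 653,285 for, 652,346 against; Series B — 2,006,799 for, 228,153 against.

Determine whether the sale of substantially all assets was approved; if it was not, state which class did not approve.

Series A: a majority of 1306978 is 653490; 653,490 required, 653,285 in favor — not approved.
Series B: 3/4 of 2675386 = 2006539.50, rounded up to 2006540; 2,006,540 required, 2,006,799 in favor — approved.

Not approved — the Series A shares did not give the required vote.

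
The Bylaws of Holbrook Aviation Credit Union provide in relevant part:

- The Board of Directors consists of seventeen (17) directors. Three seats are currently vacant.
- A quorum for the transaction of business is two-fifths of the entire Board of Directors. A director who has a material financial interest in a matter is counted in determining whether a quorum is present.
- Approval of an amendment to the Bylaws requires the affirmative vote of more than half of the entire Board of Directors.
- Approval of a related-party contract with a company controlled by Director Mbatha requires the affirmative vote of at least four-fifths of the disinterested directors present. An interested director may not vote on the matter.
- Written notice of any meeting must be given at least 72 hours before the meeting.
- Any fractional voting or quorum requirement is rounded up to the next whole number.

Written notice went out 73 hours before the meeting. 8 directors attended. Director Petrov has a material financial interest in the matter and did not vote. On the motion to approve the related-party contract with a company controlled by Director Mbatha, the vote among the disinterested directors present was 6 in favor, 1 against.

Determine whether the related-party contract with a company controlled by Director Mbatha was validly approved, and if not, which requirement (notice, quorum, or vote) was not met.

Notice: 73 hours given; 72 required (73 ≥ 72). Satisfied.
Quorum: 8 present (interested directors count toward quorum); quorum is 7. Satisfied.
Vote: the related-party contract with a company controlled by Director Mbatha requires four-fifths of the disinterested directors present (8 − 1 = 7). 4/5 of 7 = 5.60, rounded up to 6, so 6 affirmative votes are needed; 6 voted in favor. Satisfied.

Valid — all requirements satisfied.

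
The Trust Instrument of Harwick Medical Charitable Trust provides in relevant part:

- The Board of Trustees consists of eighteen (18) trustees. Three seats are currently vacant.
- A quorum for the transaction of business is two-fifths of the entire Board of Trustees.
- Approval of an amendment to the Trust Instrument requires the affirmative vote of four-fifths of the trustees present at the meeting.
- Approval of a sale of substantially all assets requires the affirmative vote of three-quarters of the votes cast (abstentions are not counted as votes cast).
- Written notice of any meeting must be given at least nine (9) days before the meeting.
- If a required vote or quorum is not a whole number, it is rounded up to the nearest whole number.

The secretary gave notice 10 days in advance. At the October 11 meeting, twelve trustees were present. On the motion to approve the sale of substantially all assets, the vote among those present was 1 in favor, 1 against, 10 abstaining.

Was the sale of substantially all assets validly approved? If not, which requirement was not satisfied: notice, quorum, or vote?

Invalid — vote requirement not satisfied.

Notice: 10 days given; 9 required (10 ≥ 9). Satisfied.
Quorum: 12 present; quorum is 8. Satisfied.
Vote: the sale of substantially all assets requires three-fourths of the votes cast (12 present − 10 abstaining = 2). 3/4 of 2 = 1.50, rounded up to 2, so 2 affirmative votes are needed; 1 voted in favor. Not satisfied.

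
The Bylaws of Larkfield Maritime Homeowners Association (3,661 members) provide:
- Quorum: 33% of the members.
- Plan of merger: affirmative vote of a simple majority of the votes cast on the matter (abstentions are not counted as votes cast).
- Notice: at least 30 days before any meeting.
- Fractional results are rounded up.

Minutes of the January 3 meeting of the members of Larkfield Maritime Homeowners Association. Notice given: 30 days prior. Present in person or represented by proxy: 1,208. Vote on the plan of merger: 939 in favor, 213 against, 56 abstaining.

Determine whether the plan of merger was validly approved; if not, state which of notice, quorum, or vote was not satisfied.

Notice: 30 days given; 30 required. Satisfied.
Quorum: 33% of 3,661 = 1,208.13, rounded up to 1,209; 1,208 present. Not satisfied.
Vote: requires a majority of the votes cast (1,208 − 56 abstaining = 1,152); a majority of 1152 is 577, so 577 needed; 939 in favor. Satisfied.

Invalid — quorum requirement not satisfied.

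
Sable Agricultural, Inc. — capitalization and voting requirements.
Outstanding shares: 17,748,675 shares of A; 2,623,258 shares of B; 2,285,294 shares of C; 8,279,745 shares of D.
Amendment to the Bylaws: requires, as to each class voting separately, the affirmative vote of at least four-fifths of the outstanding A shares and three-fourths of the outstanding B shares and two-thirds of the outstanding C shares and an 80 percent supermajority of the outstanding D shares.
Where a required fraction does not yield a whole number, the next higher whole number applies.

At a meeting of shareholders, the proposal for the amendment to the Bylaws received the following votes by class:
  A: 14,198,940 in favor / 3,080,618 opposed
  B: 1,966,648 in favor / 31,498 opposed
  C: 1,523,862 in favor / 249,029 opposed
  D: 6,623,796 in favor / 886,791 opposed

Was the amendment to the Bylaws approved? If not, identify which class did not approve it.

Not approved — the B shares did not give the required vote.

A: 4/5 of 17748675 = 14198940; 14,198,940 required, 14,198,940 in favor — approved.
B: 3/4 of 2623258 = 1967443.50, rounded up to 1967444; 1,967,444 required, 1,966,648 in favor — not approved.
C: 2/3 of 2285294 = 1523529.33, rounded up to 1523530; 1,523,530 required, 1,523,862 in favor — approved.
D: 4/5 of 8279745 = 6623796; 6,623,796 required, 6,623,796 in favor — approved.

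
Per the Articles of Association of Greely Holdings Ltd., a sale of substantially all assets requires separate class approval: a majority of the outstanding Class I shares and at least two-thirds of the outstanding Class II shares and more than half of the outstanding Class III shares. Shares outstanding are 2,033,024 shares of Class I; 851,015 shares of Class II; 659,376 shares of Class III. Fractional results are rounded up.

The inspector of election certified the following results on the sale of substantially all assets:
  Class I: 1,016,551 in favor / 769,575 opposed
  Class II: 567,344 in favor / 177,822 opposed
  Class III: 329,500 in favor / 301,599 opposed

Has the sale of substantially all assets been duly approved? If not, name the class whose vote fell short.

Not approved — the Class III shares did not give the required vote.

Class I: a majority of 2033024 is 1016513; 1,016,513 required, 1,016,551 in favor — approved.
Class II: 2/3 of 851015 = 567343.33, rounded up to 567344; 567,344 required, 567,344 in favor — approved.
Class III: a majority of 659376 is 329689; 329,689 required, 329,500 in favor — not approved.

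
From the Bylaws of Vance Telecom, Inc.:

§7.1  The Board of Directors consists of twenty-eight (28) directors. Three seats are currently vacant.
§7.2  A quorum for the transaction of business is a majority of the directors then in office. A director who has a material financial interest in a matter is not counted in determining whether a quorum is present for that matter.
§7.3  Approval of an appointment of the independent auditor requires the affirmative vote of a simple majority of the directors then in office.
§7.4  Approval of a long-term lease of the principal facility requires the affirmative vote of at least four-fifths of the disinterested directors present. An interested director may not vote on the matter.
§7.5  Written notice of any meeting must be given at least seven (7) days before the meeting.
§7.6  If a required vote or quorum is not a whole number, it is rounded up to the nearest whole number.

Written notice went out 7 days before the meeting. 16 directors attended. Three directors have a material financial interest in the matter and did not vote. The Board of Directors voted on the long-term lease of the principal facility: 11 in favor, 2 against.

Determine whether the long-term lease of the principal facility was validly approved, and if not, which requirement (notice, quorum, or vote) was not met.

Valid — all requirements satisfied.

Notice: 7 days given; 7 required (7 ≥ 7). Satisfied.
Quorum: 16 present, but the 3 interested directors do not count, leaving 13. Quorum is 13. Satisfied.
Vote: the long-term lease of the principal facility requires four-fifths of the disinterested directors present (16 − 3 = 13). 4/5 of 13 = 10.40, rounded up to 11, so 11 affirmative votes are needed; 11 voted in favor. Satisfied.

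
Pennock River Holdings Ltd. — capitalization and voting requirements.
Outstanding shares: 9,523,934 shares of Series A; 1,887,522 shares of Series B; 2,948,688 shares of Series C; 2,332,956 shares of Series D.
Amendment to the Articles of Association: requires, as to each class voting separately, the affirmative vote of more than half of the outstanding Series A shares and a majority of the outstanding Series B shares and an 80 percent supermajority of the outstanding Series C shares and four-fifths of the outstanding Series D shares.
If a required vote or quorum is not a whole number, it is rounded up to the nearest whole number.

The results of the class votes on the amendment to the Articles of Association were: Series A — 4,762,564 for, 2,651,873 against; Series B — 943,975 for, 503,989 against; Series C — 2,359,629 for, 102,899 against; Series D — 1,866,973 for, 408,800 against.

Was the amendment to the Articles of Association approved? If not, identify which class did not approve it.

Approved — every class gave the required vote.

Series A: a majority of 9523934 is 4761968; 4,761,968 required, 4,762,564 in favor — approved.
Series B: a majority of 1887522 is 943762; 943,762 required, 943,975 in favor — approved.
Series C: 4/5 of 2948688 = 2358950.40, rounded up to 2358951; 2,358,951 required, 2,359,629 in favor — approved.
Series D: 4/5 of 2332956 = 1866364.80, rounded up to 1866365; 1,866,365 required, 1,866,973 in favor — approved.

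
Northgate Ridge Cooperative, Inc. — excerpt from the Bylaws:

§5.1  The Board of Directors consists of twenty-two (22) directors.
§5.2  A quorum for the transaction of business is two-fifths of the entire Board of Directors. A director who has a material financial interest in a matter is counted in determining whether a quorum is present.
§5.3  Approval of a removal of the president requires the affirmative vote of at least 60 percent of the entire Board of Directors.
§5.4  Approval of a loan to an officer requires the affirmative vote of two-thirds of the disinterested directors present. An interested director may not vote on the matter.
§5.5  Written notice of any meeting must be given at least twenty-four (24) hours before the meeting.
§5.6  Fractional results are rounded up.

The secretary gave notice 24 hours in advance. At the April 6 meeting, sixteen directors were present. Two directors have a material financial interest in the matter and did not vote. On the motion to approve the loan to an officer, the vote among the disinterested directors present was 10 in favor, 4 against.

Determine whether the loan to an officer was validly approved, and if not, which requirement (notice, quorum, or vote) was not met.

Valid — all requirements satisfied.

Notice: 24 hours given; 24 required (24 ≥ 24). Satisfied.
Quorum: 16 present (interested directors count toward quorum); quorum is 9. Satisfied.
Vote: the loan to an officer requires two-thirds of the disinterested directors present (16 − 2 = 14). 2/3 of 14 = 9.33, rounded up to 10, so 10 affirmative votes are needed; 10 voted in favor. Satisfied.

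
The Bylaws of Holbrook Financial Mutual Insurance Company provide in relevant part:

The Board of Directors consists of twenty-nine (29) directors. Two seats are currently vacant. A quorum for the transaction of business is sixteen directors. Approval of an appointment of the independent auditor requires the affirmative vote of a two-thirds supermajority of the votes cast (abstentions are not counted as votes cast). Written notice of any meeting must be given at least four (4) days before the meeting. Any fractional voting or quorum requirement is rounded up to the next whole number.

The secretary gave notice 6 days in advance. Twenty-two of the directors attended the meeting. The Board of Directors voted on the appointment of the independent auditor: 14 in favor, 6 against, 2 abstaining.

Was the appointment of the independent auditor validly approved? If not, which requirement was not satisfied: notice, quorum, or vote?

Notice: 6 days given; 4 required (6 ≥ 4). Satisfied.
Quorum: 22 present; quorum is 16. Satisfied.
Vote: the appointment of the independent auditor requires two-thirds of the votes cast (22 present − 2 abstaining = 20). 2/3 of 20 = 13.33, rounded up to 14, so 14 affirmative votes are needed; 14 voted in favor. Satisfied.

Valid — all requirements satisfied.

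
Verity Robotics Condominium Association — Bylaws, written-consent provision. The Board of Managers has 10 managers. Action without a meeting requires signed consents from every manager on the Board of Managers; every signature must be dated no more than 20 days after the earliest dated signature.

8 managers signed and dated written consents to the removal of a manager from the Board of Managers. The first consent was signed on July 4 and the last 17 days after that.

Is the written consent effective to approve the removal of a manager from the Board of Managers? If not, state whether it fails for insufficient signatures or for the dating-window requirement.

Not effective — insufficient signatures.

Signatures required: every one of 10 — unanimous means all 10, so 10 needed; 8 signed. Insufficient.
Dating window: the latest signature is 17 days after the earliest; the limit is 20 days. Within the window.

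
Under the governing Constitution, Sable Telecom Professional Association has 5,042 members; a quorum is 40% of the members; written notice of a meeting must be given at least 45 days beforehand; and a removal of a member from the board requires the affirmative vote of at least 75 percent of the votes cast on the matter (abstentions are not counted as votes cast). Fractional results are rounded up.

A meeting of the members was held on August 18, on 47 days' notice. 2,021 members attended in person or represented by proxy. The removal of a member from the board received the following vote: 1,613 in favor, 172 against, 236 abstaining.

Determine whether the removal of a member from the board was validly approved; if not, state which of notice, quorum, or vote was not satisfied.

Notice: 47 days given; 45 required. Satisfied.
Quorum: 40% of 5,042 = 2,016.80, rounded up to 2,017; 2,021 present. Satisfied.
Vote: requires three-fourths of the votes cast (2,021 − 236 abstaining = 1,785); 3/4 of 1785 = 1338.75, rounded up to 1339, so 1,339 needed; 1,613 in favor. Satisfied.

Valid — all requirements satisfied.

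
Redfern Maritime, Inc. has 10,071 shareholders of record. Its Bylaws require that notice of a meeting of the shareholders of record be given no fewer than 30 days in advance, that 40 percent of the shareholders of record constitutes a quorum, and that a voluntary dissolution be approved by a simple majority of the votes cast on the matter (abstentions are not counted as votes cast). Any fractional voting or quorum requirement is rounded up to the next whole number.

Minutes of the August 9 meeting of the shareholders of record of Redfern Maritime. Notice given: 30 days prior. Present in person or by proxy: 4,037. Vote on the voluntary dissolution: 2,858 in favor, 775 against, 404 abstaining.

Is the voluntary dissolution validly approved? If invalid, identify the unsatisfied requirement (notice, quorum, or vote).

Valid — all requirements satisfied.

Notice: 30 days given; 30 required. Satisfied.
Quorum: 40% of 10,071 = 4,028.40, rounded up to 4,029; 4,037 present. Satisfied.
Vote: requires a majority of the votes cast (4,037 − 404 abstaining = 3,633); a majority of 3633 is 1817, so 1,817 needed; 2,858 in favor. Satisfied.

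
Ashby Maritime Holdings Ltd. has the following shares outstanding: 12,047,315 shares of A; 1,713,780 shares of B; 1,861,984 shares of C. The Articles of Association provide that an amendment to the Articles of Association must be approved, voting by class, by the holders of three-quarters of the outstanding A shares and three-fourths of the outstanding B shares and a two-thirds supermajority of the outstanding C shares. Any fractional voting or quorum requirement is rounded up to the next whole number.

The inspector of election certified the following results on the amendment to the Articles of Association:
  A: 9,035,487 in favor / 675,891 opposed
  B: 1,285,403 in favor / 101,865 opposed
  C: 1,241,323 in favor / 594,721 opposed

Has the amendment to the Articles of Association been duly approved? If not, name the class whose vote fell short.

A: 3/4 of 12047315 = 9035486.25, rounded up to 9035487; 9,035,487 required, 9,035,487 in favor — approved.
B: 3/4 of 1713780 = 1285335; 1,285,335 required, 1,285,403 in favor — approved.
C: 2/3 of 1861984 = 1241322.67, rounded up to 1241323; 1,241,323 required, 1,241,323 in favor — approved.

Approved — every class gave the required vote.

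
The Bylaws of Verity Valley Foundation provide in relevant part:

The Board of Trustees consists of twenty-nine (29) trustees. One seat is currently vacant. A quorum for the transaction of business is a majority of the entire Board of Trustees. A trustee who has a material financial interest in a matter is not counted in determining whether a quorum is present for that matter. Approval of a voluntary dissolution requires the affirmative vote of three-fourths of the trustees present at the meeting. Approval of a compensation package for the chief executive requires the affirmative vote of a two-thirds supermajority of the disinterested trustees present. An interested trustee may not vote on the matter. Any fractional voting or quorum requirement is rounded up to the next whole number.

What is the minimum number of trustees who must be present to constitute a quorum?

A majority of 29 is 15.

15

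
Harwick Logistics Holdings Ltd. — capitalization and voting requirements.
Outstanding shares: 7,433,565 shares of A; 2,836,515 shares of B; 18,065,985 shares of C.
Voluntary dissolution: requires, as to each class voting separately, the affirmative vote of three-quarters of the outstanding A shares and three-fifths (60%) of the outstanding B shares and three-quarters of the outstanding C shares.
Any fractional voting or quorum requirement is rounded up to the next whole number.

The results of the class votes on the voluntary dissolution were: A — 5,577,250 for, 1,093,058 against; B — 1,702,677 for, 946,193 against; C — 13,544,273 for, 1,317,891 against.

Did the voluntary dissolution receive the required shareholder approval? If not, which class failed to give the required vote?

Not approved — the C shares did not give the required vote.

A: 3/4 of 7433565 = 5575173.75, rounded up to 5575174; 5,575,174 required, 5,577,250 in favor — approved.
B: 3/5 of 2836515 = 1701909; 1,701,909 required, 1,702,677 in favor — approved.
C: 3/4 of 18065985 = 13549488.75, rounded up to 13549489; 13,549,489 required, 13,544,273 in favor — not approved.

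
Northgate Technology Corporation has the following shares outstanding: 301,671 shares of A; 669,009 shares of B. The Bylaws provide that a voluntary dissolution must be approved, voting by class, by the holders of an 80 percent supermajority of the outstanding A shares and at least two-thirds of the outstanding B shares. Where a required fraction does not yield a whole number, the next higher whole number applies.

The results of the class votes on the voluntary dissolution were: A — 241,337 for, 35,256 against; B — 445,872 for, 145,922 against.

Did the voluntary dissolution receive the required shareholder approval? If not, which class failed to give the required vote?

Not approved — the B shares did not give the required vote.

A: 4/5 of 301671 = 241336.80, rounded up to 241337; 241,337 required, 241,337 in favor — approved.
B: 2/3 of 669009 = 446006; 446,006 required, 445,872 in favor — not approved.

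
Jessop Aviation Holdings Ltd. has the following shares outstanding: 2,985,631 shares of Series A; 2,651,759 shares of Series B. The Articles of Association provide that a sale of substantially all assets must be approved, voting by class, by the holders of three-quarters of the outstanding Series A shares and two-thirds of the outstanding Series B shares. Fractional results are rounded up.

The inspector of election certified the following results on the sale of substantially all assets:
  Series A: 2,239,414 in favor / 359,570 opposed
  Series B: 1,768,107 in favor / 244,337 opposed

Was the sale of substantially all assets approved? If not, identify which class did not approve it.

Series A: 3/4 of 2985631 = 2239223.25, rounded up to 2239224; 2,239,224 required, 2,239,414 in favor — approved.
Series B: 2/3 of 2651759 = 1767839.33, rounded up to 1767840; 1,767,840 required, 1,768,107 in favor — approved.

Approved — every class gave the required vote.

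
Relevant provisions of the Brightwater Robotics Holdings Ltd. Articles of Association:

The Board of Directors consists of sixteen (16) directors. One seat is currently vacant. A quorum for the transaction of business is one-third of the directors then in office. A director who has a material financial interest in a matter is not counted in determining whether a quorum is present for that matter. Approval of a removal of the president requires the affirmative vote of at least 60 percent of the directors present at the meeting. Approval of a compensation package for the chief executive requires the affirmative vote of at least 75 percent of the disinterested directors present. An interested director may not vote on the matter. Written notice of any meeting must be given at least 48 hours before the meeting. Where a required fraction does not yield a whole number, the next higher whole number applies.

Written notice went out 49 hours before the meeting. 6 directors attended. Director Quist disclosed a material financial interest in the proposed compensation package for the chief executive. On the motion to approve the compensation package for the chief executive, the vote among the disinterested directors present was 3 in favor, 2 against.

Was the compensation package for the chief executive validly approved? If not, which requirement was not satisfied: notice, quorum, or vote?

Invalid — vote requirement not satisfied.

Notice: 49 hours given; 48 required (49 ≥ 48). Satisfied.
Quorum: 6 present, but the 1 interested director does not count, leaving 5. Quorum is 5. Satisfied.
Vote: the compensation package for the chief executive requires three-fourths of the disinterested directors present (6 − 1 = 5). 3/4 of 5 = 3.75, rounded up to 4, so 4 affirmative votes are needed; 3 voted in favor. Not satisfied.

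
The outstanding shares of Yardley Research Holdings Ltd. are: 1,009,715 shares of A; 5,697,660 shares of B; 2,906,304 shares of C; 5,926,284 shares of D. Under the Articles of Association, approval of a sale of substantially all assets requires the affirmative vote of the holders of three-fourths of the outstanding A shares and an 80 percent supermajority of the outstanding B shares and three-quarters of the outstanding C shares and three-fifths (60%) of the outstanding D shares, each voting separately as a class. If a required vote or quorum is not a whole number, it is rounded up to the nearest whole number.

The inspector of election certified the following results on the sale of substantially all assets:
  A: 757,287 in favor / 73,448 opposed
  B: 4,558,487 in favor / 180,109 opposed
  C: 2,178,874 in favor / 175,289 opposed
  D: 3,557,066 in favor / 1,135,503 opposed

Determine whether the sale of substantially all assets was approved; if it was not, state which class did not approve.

A: 3/4 of 1009715 = 757286.25, rounded up to 757287; 757,287 required, 757,287 in favor — approved.
B: 4/5 of 5697660 = 4558128; 4,558,128 required, 4,558,487 in favor — approved.
C: 3/4 of 2906304 = 2179728; 2,179,728 required, 2,178,874 in favor — not approved.
D: 3/5 of 5926284 = 3555770.40, rounded up to 3555771; 3,555,771 required, 3,557,066 in favor — approved.

Not approved — the C shares did not give the required vote.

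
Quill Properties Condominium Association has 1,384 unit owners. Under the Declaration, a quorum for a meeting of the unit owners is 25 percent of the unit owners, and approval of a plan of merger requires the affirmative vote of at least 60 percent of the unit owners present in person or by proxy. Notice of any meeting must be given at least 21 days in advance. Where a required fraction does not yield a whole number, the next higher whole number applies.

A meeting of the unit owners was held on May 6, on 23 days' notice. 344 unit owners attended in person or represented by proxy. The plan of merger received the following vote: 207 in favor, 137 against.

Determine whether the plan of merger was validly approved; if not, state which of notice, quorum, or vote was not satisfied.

Invalid — quorum requirement not satisfied.

Notice: 23 days given; 21 required. Satisfied.
Quorum: 25% of 1,384 = 346; 344 present. Not satisfied.
Vote: requires three-fifths of those present (344); 3/5 of 344 = 206.40, rounded up to 207, so 207 needed; 207 in favor. Satisfied.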